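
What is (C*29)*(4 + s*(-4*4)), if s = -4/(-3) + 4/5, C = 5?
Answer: -13108/3 ≈ -4369.3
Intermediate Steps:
s = 32/15 (s = -4*(-⅓) + 4*(⅕) = 4/3 + ⅘ = 32/15 ≈ 2.1333)
(C*29)*(4 + s*(-4*4)) = (5*29)*(4 + 32*(-4*4)/15) = 145*(4 + (32/15)*(-16)) = 145*(4 - 512/15) = 145*(-452/15) = -13108/3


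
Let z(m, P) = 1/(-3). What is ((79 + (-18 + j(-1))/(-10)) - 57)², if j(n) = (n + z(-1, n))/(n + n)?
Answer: 126736/225 ≈ 563.27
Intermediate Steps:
z(m, P) = -⅓
j(n) = (-⅓ + n)/(2*n) (j(n) = (n - ⅓)/(n + n) = (-⅓ + n)/((2*n)) = (-⅓ + n)*(1/(2*n)) = (-⅓ + n)/(2*n))
((79 + (-18 + j(-1))/(-10)) - 57)² = ((79 + (-18 + (⅙)*(-1 + 3*(-1))/(-1))/(-10)) - 57)² = ((79 + (-18 + (⅙)*(-1)*(-1 - 3))*(-⅒)) - 57)² = ((79 + (-18 + (⅙)*(-1)*(-4))*(-⅒)) - 57)² = ((79 + (-18 + ⅔)*(-⅒)) - 57)² = ((79 - 52/3*(-⅒)) - 57)² = ((79 + 26/15) - 57)² = (1211/15 - 57)² = (356/15)² = 126736/225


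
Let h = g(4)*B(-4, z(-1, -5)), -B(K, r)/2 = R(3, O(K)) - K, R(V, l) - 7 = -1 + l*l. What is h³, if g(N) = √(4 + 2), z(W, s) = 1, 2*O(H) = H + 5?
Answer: -206763*√6/4 ≈ -1.2662e+5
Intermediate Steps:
O(H) = 5/2 + H/2 (O(H) = (H + 5)/2 = (5 + H)/2 = 5/2 + H/2)
R(V, l) = 6 + l² (R(V, l) = 7 + (-1 + l*l) = 7 + (-1 + l²) = 6 + l²)
g(N) = √6
B(K, r) = -12 - 2*(5/2 + K/2)² + 2*K (B(K, r) = -2*((6 + (5/2 + K/2)²) - K) = -2*(6 + (5/2 + K/2)² - K) = -12 - 2*(5/2 + K/2)² + 2*K)
h = -41*√6/2 (h = √6*(-12 + 2*(-4) - (5 - 4)²/2) = √6*(-12 - 8 - ½*1²) = √6*(-12 - 8 - ½*1) = √6*(-12 - 8 - ½) = √6*(-41/2) = -41*√6/2 ≈ -50.215)
h³ = (-41*√6/2)³ = -206763*√6/4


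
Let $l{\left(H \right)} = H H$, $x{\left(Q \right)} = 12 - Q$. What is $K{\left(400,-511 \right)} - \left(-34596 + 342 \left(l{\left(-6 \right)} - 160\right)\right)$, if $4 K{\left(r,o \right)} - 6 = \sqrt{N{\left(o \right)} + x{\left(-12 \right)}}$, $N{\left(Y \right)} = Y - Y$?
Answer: $\frac{154011}{2} + \frac{\sqrt{6}}{2} \approx 77007.0$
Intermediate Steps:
$N{\left(Y \right)} = 0$
$l{\left(H \right)} = H^{2}$
$K{\left(r,o \right)} = \frac{3}{2} + \frac{\sqrt{6}}{2}$ ($K{\left(r,o \right)} = \frac{3}{2} + \frac{\sqrt{0 + \left(12 - -12\right)}}{4} = \frac{3}{2} + \frac{\sqrt{0 + \left(12 + 12\right)}}{4} = \frac{3}{2} + \frac{\sqrt{0 + 24}}{4} = \frac{3}{2} + \frac{\sqrt{24}}{4} = \frac{3}{2} + \frac{2 \sqrt{6}}{4} = \frac{3}{2} + \frac{\sqrt{6}}{2}$)
$K{\left(400,-511 \right)} - \left(-34596 + 342 \left(l{\left(-6 \right)} - 160\right)\right) = \left(\frac{3}{2} + \frac{\sqrt{6}}{2}\right) - \left(-34596 + 342 \left(\left(-6\right)^{2} - 160\right)\right) = \left(\frac{3}{2} + \frac{\sqrt{6}}{2}\right) - \left(-34596 + 342 \left(36 - 160\right)\right) = \left(\frac{3}{2} + \frac{\sqrt{6}}{2}\right) - \left(-34596 + 342 \left(-124\right)\right) = \left(\frac{3}{2} + \frac{\sqrt{6}}{2}\right) + \left(34596 - -42408\right) = \left(\frac{3}{2} + \frac{\sqrt{6}}{2}\right) + \left(34596 + 42408\right) = \left(\frac{3}{2} + \frac{\sqrt{6}}{2}\right) + 77004 = \frac{154011}{2} + \frac{\sqrt{6}}{2}$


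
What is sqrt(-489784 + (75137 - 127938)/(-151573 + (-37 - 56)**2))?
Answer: 3*I*sqrt(277915065373285)/71462 ≈ 699.85*I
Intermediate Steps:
sqrt(-489784 + (75137 - 127938)/(-151573 + (-37 - 56)**2)) = sqrt(-489784 - 52801/(-151573 + (-93)**2)) = sqrt(-489784 - 52801/(-151573 + 8649)) = sqrt(-489784 - 52801/(-142924)) = sqrt(-489784 - 52801*(-1/142924)) = sqrt(-489784 + 52801/142924) = sqrt(-70001835615/142924) = 3*I*sqrt(277915065373285)/71462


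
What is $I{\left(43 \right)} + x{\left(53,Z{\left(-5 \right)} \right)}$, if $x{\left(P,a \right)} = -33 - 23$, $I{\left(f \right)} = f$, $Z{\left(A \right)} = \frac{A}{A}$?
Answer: $-13$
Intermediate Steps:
$Z{\left(A \right)} = 1$
$x{\left(P,a \right)} = -56$ ($x{\left(P,a \right)} = -33 - 23 = -56$)
$I{\left(43 \right)} + x{\left(53,Z{\left(-5 \right)} \right)} = 43 - 56 = -13$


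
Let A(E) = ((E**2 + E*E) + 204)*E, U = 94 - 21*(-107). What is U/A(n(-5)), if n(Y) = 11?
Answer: 2341/4906 ≈ 0.47717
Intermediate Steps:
U = 2341 (U = 94 + 2247 = 2341)
A(E) = E*(204 + 2*E**2) (A(E) = ((E**2 + E**2) + 204)*E = (2*E**2 + 204)*E = (204 + 2*E**2)*E = E*(204 + 2*E**2))
U/A(n(-5)) = 2341/((2*11*(102 + 11**2))) = 2341/((2*11*(102 + 121))) = 2341/((2*11*223)) = 2341/4906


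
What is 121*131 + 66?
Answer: 15917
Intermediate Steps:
121*131 + 66 = 15851 + 66 = 15917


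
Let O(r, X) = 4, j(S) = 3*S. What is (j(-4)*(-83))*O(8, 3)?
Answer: 3984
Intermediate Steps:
(j(-4)*(-83))*O(8, 3) = ((3*(-4))*(-83))*4 = -12*(-83)*4 = 996*4 = 3984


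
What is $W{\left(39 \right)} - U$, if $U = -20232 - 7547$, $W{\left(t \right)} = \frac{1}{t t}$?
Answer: $\frac{42251860}{1521} \approx 27779.0$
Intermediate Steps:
$W{\left(t \right)} = \frac{1}{t^{2}}$
$U = -27779$ ($U = -20232 - 7547 = -27779$)
$W{\left(39 \right)} - U = \frac{1}{1521} - -27779 = \frac{1}{1521} + 27779 = \frac{42251860}{1521}$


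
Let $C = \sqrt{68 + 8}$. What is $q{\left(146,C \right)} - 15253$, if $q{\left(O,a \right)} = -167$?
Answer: $-15420$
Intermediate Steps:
$C = 2 \sqrt{19}$ ($C = \sqrt{76} = 2 \sqrt{19} \approx 8.7178$)
$q{\left(146,C \right)} - 15253 = -167 - 15253 = -15420$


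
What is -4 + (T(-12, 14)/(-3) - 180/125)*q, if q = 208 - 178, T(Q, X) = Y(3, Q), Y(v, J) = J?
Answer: 364/5 ≈ 72.800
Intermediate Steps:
T(Q, X) = Q
q = 30
-4 + (T(-12, 14)/(-3) - 180/125)*q = -4 + (-12/(-3) - 180/125)*30 = -4 + (-12*(-⅓) - 180*1/125)*30 = -4 + (4 - 36/25)*30 = -4 + (64/25)*30 = -4 + 384/5 = 364/5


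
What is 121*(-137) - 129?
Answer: -16706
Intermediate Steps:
121*(-137) - 129 = -16577 - 129 = -16706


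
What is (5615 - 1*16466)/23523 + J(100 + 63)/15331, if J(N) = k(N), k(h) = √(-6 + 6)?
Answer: -3617/7841 ≈ -0.46129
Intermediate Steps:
k(h) = 0 (k(h) = √0 = 0)
J(N) = 0
(5615 - 1*16466)/23523 + J(100 + 63)/15331 = (5615 - 1*16466)/23523 + 0/15331 = (5615 - 16466)*(1/23523) + 0*(1/15331) = -10851*1/23523 + 0 = -3617/7841 + 0 = -3617/7841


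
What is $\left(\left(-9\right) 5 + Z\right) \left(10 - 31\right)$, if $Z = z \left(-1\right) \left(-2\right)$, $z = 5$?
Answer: $735$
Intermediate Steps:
$Z = 10$ ($Z = 5 \left(-1\right) \left(-2\right) = \left(-5\right) \left(-2\right) = 10$)
$\left(\left(-9\right) 5 + Z\right) \left(10 - 31\right) = \left(\left(-9\right) 5 + 10\right) \left(10 - 31\right) = \left(-45 + 10\right) \left(10 - 31\right) = \left(-35\right) \left(-21\right) = 735$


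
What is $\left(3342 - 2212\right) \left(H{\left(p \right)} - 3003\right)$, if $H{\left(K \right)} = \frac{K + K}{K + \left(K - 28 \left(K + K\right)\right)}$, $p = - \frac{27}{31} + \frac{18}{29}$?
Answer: $- \frac{91622660}{27} \approx -3.3934 \cdot 10^{6}$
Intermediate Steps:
$p = - \frac{225}{899}$ ($p = \left(-27\right) \frac{1}{31} + 18 \cdot \frac{1}{29} = - \frac{27}{31} + \frac{18}{29} = - \frac{225}{899} \approx -0.25028$)
$H{\left(K \right)} = - \frac{1}{27}$ ($H{\left(K \right)} = \frac{2 K}{K + \left(K - 28 \cdot 2 K\right)} = \frac{2 K}{K + \left(K - 56 K\right)} = \frac{2 K}{K - 55 K} = \frac{2 K}{\left(-54\right) K} = 2 K \left(- \frac{1}{54 K}\right) = - \frac{1}{27}$)
$\left(3342 - 2212\right) \left(H{\left(p \right)} - 3003\right) = \left(3342 - 2212\right) \left(- \frac{1}{27} - 3003\right) = 1130 \left(- \frac{81082}{27}\right) = - \frac{91622660}{27}$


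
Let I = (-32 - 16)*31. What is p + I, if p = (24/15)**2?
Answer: -37136/25 ≈ -1485.4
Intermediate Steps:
p = 64/25 (p = (24*(1/15))**2 = (8/5)**2 = 64/25 ≈ 2.5600)
I = -1488 (I = -48*31 = -1488)
p + I = 64/25 - 1488 = -37136/25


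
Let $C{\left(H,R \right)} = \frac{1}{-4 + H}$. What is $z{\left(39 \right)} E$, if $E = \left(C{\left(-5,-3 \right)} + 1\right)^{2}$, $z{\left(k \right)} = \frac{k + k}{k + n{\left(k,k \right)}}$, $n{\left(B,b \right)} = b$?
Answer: $\frac{64}{81} \approx 0.79012$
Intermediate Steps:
$z{\left(k \right)} = 1$ ($z{\left(k \right)} = \frac{k + k}{k + k} = \frac{2 k}{2 k} = 2 k \frac{1}{2 k} = 1$)
$E = \frac{64}{81}$ ($E = \left(\frac{1}{-4 - 5} + 1\right)^{2} = \left(\frac{1}{-9} + 1\right)^{2} = \left(- \frac{1}{9} + 1\right)^{2} = \left(\frac{8}{9}\right)^{2} = \frac{64}{81} \approx 0.79012$)
$z{\left(39 \right)} E = 1 \cdot \frac{64}{81} = \frac{64}{81}$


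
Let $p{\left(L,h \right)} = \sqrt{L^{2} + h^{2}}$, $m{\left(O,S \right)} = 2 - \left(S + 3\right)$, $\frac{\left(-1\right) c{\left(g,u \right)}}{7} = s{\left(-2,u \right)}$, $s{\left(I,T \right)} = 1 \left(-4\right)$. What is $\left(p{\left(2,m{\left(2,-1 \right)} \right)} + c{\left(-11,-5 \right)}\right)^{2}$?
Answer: $900$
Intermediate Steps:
$s{\left(I,T \right)} = -4$
$c{\left(g,u \right)} = 28$ ($c{\left(g,u \right)} = \left(-7\right) \left(-4\right) = 28$)
$m{\left(O,S \right)} = -1 - S$ ($m{\left(O,S \right)} = 2 - \left(3 + S\right) = -1 - S$)
$\left(p{\left(2,m{\left(2,-1 \right)} \right)} + c{\left(-11,-5 \right)}\right)^{2} = \left(\sqrt{2^{2} + \left(-1 - -1\right)^{2}} + 28\right)^{2} = \left(\sqrt{4 + \left(-1 + 1\right)^{2}} + 28\right)^{2} = \left(\sqrt{4 + 0^{2}} + 28\right)^{2} = \left(\sqrt{4 + 0} + 28\right)^{2} = \left(\sqrt{4} + 28\right)^{2} = \left(2 + 28\right)^{2} = 30^{2} = 900$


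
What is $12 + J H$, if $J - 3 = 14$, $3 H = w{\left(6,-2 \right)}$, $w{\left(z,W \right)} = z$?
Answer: $46$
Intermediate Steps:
$H = 2$ ($H = \frac{1}{3} \cdot 6 = 2$)
$J = 17$ ($J = 3 + 14 = 17$)
$12 + J H = 12 + 17 \cdot 2 = 12 + 34 = 46$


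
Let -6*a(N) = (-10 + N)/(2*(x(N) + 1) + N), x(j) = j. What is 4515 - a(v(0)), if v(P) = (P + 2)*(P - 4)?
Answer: 99333/22 ≈ 4515.1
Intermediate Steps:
v(P) = (-4 + P)*(2 + P) (v(P) = (2 + P)*(-4 + P) = (-4 + P)*(2 + P))
a(N) = -(-10 + N)/(6*(2 + 3*N)) (a(N) = -(-10 + N)/(6*(2*(N + 1) + N)) = -(-10 + N)/(6*(2*(1 + N) + N)) = -(-10 + N)/(6*((2 + 2*N) + N)) = -(-10 + N)/(6*(2 + 3*N)))
4515 - a(v(0)) = 4515 - (10 - (-8 + 0**2 - 2*0))/(6*(2 + 3*(-8 + 0**2 - 2*0))) = 4515 - (10 - (-8 + 0 + 0))/(6*(2 + 3*(-8 + 0 + 0))) = 4515 - (10 - 1*(-8))/(6*(2 + 3*(-8))) = 4515 - (10 + 8)/(6*(2 - 24)) = 4515 - 18/(6*(-22)) = 4515 - (-1)*18/(6*22) = 4515 - 1*(-3/22) = 4515 + 3/22 = 99333/22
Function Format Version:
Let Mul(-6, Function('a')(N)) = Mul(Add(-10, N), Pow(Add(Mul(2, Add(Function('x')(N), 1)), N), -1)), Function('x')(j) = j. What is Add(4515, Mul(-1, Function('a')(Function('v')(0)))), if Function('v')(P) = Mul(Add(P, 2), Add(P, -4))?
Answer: Rational(99333, 22) ≈ 4515.1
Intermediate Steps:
Function('v')(P) = Mul(Add(-4, P), Add(2, P)) (Function('v')(P) = Mul(Add(2, P), Add(-4, P)) = Mul(Add(-4, P), Add(2, P)))
Function('a')(N) = Mul(Rational(-1, 6), Pow(Add(2, Mul(3, N)), -1), Add(-10, N)) (Function('a')(N) = Mul(Rational(-1, 6), Mul(Add(-10, N), Pow(Add(Mul(2, Add(N, 1)), N), -1))) = Mul(Rational(-1, 6), Mul(Add(-10, N), Pow(Add(Mul(2, Add(1, N)), N), -1))) = Mul(Rational(-1, 6), Mul(Add(-10, N), Pow(Add(Add(2, Mul(2, N)), N), -1))) = Mul(Rational(-1, 6), Mul(Add(-10, N), Pow(Add(2, Mul(3, N)), -1))) = Mul(Rational(-1, 6), Mul(Pow(Add(2, Mul(3, N)), -1), Add(-10, N))) = Mul(Rational(-1, 6), Pow(Add(2, Mul(3, N)), -1), Add(-10, N)))
Add(4515, Mul(-1, Function('a')(Function('v')(0)))) = Add(4515, Mul(-1, Mul(Rational(1, 6), Pow(Add(2, Mul(3, Add(-8, Pow(0, 2), Mul(-2, 0)))), -1), Add(10, Mul(-1, Add(-8, Pow(0, 2), Mul(-2, 0))))))) = Add(4515, Mul(-1, Mul(Rational(1, 6), Pow(Add(2, Mul(3, Add(-8, 0, 0))), -1), Add(10, Mul(-1, Add(-8, 0, 0)))))) = Add(4515, Mul(-1, Mul(Rational(1, 6), Pow(Add(2, Mul(3, -8)), -1), Add(10, Mul(-1, -8))))) = Add(4515, Mul(-1, Mul(Rational(1, 6), Pow(Add(2, -24), -1), Add(10, 8)))) = Add(4515, Mul(-1, Mul(Rational(1, 6), Pow(-22, -1), 18))) = Add(4515, Mul(-1, Mul(Rational(1, 6), Rational(-1, 22), 18))) = Add(4515, Mul(-1, Rational(-3, 22))) = Add(4515, Rational(3, 22)) = Rational(99333, 22)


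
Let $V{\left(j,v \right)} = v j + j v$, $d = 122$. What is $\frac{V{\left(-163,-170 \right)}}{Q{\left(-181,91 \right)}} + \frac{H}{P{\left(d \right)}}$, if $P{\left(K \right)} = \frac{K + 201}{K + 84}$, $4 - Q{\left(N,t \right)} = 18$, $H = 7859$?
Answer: $\frac{2382348}{2261} \approx 1053.7$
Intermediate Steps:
$Q{\left(N,t \right)} = -14$ ($Q{\left(N,t \right)} = 4 - 18 = -14$)
$P{\left(K \right)} = \frac{201 + K}{84 + K}$
$V{\left(j,v \right)} = 2 j v$ ($V{\left(j,v \right)} = j v + j v = 2 j v$)
$\frac{V{\left(-163,-170 \right)}}{Q{\left(-181,91 \right)}} + \frac{H}{P{\left(d \right)}} = \frac{2 \left(-163\right) \left(-170\right)}{-14} + \frac{7859}{\frac{1}{84 + 122} \left(201 + 122\right)} = 55420 \left(- \frac{1}{14}\right) + \frac{7859}{\frac{1}{206} \cdot 323} = - \frac{27710}{7} + \frac{7859}{\frac{1}{206} \cdot 323} = - \frac{27710}{7} + \frac{7859}{\frac{323}{206}} = - \frac{27710}{7} + 7859 \cdot \frac{206}{323} = - \frac{27710}{7} + \frac{1618954}{323} = \frac{2382348}{2261}$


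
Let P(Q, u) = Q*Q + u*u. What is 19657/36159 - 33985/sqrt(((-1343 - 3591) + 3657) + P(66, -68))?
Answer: 19657/36159 - 33985*sqrt(7703)/7703 ≈ -386.68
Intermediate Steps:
P(Q, u) = Q**2 + u**2
19657/36159 - 33985/sqrt(((-1343 - 3591) + 3657) + P(66, -68)) = 19657/36159 - 33985/sqrt(((-1343 - 3591) + 3657) + (66**2 + (-68)**2)) = 19657*(1/36159) - 33985/sqrt((-4934 + 3657) + (4356 + 4624)) = 19657/36159 - 33985/sqrt(-1277 + 8980) = 19657/36159 - 33985*sqrt(7703)/7703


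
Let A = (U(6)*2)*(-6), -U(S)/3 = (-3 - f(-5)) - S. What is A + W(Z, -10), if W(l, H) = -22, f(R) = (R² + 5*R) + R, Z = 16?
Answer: -166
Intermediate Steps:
f(R) = R² + 6*R
U(S) = -6 + 3*S (U(S) = -3*((-3 - (-5)*(6 - 5)) - S) = -3*((-3 - (-5)) - S) = -3*((-3 - 1*(-5)) - S) = -3*((-3 + 5) - S) = -3*(2 - S) = -6 + 3*S)
A = -144 (A = ((-6 + 3*6)*2)*(-6) = ((-6 + 18)*2)*(-6) = (12*2)*(-6) = 24*(-6) = -144)
A + W(Z, -10) = -144 - 22 = -166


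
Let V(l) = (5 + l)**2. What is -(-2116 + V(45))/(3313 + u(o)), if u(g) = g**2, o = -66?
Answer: -384/7669 ≈ -0.050072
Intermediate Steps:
-(-2116 + V(45))/(3313 + u(o)) = -(-2116 + (5 + 45)**2)/(3313 + (-66)**2) = -(-2116 + 50**2)/(3313 + 4356) = -(-2116 + 2500)/7669 = -384/7669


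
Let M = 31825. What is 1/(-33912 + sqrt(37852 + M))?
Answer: -33912/1149954067 - sqrt(69677)/1149954067 ≈ -2.9719e-5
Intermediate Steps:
1/(-33912 + sqrt(37852 + M)) = 1/(-33912 + sqrt(37852 + 31825)) = 1/(-33912 + sqrt(69677))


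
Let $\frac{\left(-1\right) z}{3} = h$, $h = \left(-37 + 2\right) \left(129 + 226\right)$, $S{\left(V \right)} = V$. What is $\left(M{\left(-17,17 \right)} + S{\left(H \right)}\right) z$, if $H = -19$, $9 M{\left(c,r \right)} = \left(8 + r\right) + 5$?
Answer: $-583975$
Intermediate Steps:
$M{\left(c,r \right)} = \frac{13}{9} + \frac{r}{9}$ ($M{\left(c,r \right)} = \frac{\left(8 + r\right) + 5}{9} = \frac{13 + r}{9} = \frac{13}{9} + \frac{r}{9}$)
$h = -12425$ ($h = \left(-35\right) 355 = -12425$)
$z = 37275$ ($z = \left(-3\right) \left(-12425\right) = 37275$)
$\left(M{\left(-17,17 \right)} + S{\left(H \right)}\right) z = \left(\left(\frac{13}{9} + \frac{1}{9} \cdot 17\right) - 19\right) 37275 = \left(\left(\frac{13}{9} + \frac{17}{9}\right) - 19\right) 37275 = \left(\frac{10}{3} - 19\right) 37275 = \left(- \frac{47}{3}\right) 37275 = -583975$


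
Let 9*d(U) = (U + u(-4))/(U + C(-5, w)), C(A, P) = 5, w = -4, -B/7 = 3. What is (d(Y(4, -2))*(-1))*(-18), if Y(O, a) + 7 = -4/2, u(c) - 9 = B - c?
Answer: 17/2 ≈ 8.5000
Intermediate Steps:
B = -21 (B = -7*3 = -21)
u(c) = -12 - c (u(c) = 9 + (-21 - c) = -12 - c)
Y(O, a) = -9 (Y(O, a) = -7 - 4/2 = -7 - 4*½ = -7 - 2 = -9)
d(U) = (-8 + U)/(9*(5 + U)) (d(U) = ((U + (-12 - 1*(-4)))/(U + 5))/9 = ((U + (-12 + 4))/(5 + U))/9 = ((U - 8)/(5 + U))/9 = ((-8 + U)/(5 + U))/9 = (-8 + U)/(9*(5 + U)))
(d(Y(4, -2))*(-1))*(-18) = (((-8 - 9)/(9*(5 - 9)))*(-1))*(-18) = (((⅑)*(-17)/(-4))*(-1))*(-18) = (((⅑)*(-¼)*(-17))*(-1))*(-18) = ((17/36)*(-1))*(-18) = -17/36*(-18) = 17/2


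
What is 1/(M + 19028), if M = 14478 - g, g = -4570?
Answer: 1/38076 ≈ 2.6263e-5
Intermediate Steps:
M = 19048 (M = 14478 - 1*(-4570) = 14478 + 4570 = 19048)
1/(M + 19028) = 1/(19048 + 19028) = 1/38076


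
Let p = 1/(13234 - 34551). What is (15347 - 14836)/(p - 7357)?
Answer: -10892987/156829170 ≈ -0.069458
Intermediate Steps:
p = -1/21317 (p = 1/(-21317) = -1/21317 ≈ -4.6911e-5)
(15347 - 14836)/(p - 7357) = (15347 - 14836)/(-1/21317 - 7357) = 511/(-156829170/21317) = 511*(-21317/156829170) = -10892987/156829170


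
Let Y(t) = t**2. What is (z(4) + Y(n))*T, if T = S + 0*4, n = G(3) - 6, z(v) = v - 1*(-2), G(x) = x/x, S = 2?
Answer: 62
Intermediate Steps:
G(x) = 1
z(v) = 2 + v (z(v) = v + 2 = 2 + v)
n = -5 (n = 1 - 6 = -5)
T = 2 (T = 2 + 0*4 = 2 + 0 = 2)
(z(4) + Y(n))*T = ((2 + 4) + (-5)**2)*2 = (6 + 25)*2 = 31*2 = 62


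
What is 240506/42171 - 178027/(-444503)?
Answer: 114413215135/18745136013 ≈ 6.1036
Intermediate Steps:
240506/42171 - 178027/(-444503) = 240506*(1/42171) - 178027*(-1/444503) = 240506/42171 + 178027/444503 = 114413215135/18745136013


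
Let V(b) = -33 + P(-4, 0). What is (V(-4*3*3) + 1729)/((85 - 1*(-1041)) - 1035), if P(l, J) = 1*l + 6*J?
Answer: 1692/91 ≈ 18.593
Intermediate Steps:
P(l, J) = l + 6*J
V(b) = -37 (V(b) = -33 + (-4 + 6*0) = -33 + (-4 + 0) = -33 - 4 = -37)
(V(-4*3*3) + 1729)/((85 - 1*(-1041)) - 1035) = (-37 + 1729)/((85 - 1*(-1041)) - 1035) = 1692/((85 + 1041) - 1035) = 1692/(1126 - 1035) = 1692/91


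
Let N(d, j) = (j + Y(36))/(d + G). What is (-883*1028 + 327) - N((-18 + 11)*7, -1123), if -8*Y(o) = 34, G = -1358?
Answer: -1702278275/1876 ≈ -9.0740e+5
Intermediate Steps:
Y(o) = -17/4 (Y(o) = -⅛*34 = -17/4)
N(d, j) = (-17/4 + j)/(-1358 + d) (N(d, j) = (j - 17/4)/(d - 1358) = (-17/4 + j)/(-1358 + d))
(-883*1028 + 327) - N((-18 + 11)*7, -1123) = (-883*1028 + 327) - (-17/4 - 1123)/(-1358 + (-18 + 11)*7) = (-907724 + 327) - (-4509)/((-1358 - 7*7)*4) = -907397 - (-4509)/((-1358 - 49)*4) = -907397 - (-4509)/((-1407)*4) = -907397 - (-1)*(-4509)/(1407*4) = -907397 - 1*1503/1876 = -907397 - 1503/1876 = -1702278275/1876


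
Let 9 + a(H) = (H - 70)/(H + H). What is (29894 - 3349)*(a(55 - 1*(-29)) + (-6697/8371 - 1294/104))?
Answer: -192032529170/326469 ≈ -5.8821e+5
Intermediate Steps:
a(H) = -9 + (-70 + H)/(2*H) (a(H) = -9 + (H - 70)/(H + H) = -9 + (-70 + H)/((2*H)) = -9 + (-70 + H)*(1/(2*H)) = -9 + (-70 + H)/(2*H))
(29894 - 3349)*(a(55 - 1*(-29)) + (-6697/8371 - 1294/104)) = (29894 - 3349)*((-17/2 - 35/(55 - 1*(-29))) + (-6697/8371 - 1294/104)) = 26545*((-17/2 - 35/(55 + 29)) + (-6697*1/8371 - 1294*1/104)) = 26545*((-17/2 - 35/84) + (-6697/8371 - 647/52)) = 26545*((-17/2 - 35*1/84) - 5764281/435292) = 26545*((-17/2 - 5/12) - 5764281/435292) = 26545*(-107/12 - 5764281/435292) = 26545*(-7234226/326469) = -192032529170/326469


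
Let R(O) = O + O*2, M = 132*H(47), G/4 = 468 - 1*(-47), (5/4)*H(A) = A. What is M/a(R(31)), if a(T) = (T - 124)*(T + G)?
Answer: -24816/333715 ≈ -0.074363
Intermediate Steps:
H(A) = 4*A/5
G = 2060 (G = 4*(468 - 1*(-47)) = 4*(468 + 47) = 4*515 = 2060)
M = 24816/5 (M = 132*((⅘)*47) = 132*(188/5) = 24816/5 ≈ 4963.2)
R(O) = 3*O (R(O) = O + 2*O = 3*O)
a(T) = (-124 + T)*(2060 + T) (a(T) = (T - 124)*(T + 2060) = (-124 + T)*(2060 + T))
M/a(R(31)) = 24816/(5*(-255440 + (3*31)² + 1936*(3*31))) = 24816/(5*(-255440 + 93² + 1936*93)) = 24816/(5*(-255440 + 8649 + 180048)) = (24816/5)/(-66743) = (24816/5)*(-1/66743) = -24816/333715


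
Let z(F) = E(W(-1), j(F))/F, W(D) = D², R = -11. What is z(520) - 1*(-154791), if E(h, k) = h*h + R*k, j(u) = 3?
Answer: 10061411/65 ≈ 1.5479e+5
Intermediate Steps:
E(h, k) = h² - 11*k (E(h, k) = h*h - 11*k = h² - 11*k)
z(F) = -32/F (z(F) = (((-1)²)² - 11*3)/F = (1² - 33)/F = (1 - 33)/F = -32/F)
z(520) - 1*(-154791) = -32/520 - 1*(-154791) = -32*1/520 + 154791 = -4/65 + 154791 = 10061411/65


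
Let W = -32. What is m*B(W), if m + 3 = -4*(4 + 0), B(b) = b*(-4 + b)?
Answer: -21888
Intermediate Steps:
m = -19 (m = -3 - 4*(4 + 0) = -3 - 4*4 = -3 - 16 = -19)
m*B(W) = -(-608)*(-4 - 32) = -(-608)*(-36) = -19*1152 = -21888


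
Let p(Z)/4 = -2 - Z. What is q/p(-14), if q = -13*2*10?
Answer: -65/12 ≈ -5.4167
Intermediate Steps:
q = -260 (q = -26*10 = -260)
p(Z) = -8 - 4*Z (p(Z) = 4*(-2 - Z) = -8 - 4*Z)
q/p(-14) = -260/(-8 - 4*(-14)) = -260/(-8 + 56) = -260/48 = -260*1/48 = -65/12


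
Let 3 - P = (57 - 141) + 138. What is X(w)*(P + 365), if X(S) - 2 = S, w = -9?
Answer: -2198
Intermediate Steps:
X(S) = 2 + S
P = -51 (P = 3 - ((57 - 141) + 138) = 3 - (-84 + 138) = 3 - 1*54 = 3 - 54 = -51)
X(w)*(P + 365) = (2 - 9)*(-51 + 365) = -7*314 = -2198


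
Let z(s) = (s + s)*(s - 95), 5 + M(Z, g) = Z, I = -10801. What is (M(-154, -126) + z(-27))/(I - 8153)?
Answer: -2143/6318 ≈ -0.33919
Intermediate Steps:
M(Z, g) = -5 + Z
z(s) = 2*s*(-95 + s) (z(s) = (2*s)*(-95 + s) = 2*s*(-95 + s))
(M(-154, -126) + z(-27))/(I - 8153) = ((-5 - 154) + 2*(-27)*(-95 - 27))/(-10801 - 8153) = (-159 + 2*(-27)*(-122))/(-18954) = (-159 + 6588)*(-1/18954) = 6429*(-1/18954) = -2143/6318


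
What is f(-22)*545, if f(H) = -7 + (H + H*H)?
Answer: 247975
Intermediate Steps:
f(H) = -7 + H + H² (f(H) = -7 + (H + H²) = -7 + H + H²)
f(-22)*545 = (-7 - 22 + (-22)²)*545 = (-7 - 22 + 484)*545 = 455*545 = 247975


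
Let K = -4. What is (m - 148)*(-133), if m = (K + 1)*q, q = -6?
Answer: 17290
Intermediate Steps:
m = 18 (m = (-4 + 1)*(-6) = -3*(-6) = 18)
(m - 148)*(-133) = (18 - 148)*(-133) = -130*(-133) = 17290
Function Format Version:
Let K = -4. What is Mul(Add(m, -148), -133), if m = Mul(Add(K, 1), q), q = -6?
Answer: 17290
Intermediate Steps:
m = 18 (m = Mul(Add(-4, 1), -6) = Mul(-3, -6) = 18)
Mul(Add(m, -148), -133) = Mul(Add(18, -148), -133) = Mul(-130, -133) = 17290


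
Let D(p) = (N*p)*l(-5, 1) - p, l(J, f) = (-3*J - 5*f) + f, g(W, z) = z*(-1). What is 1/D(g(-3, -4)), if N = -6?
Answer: -1/268 ≈ -0.0037313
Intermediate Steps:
g(W, z) = -z
l(J, f) = -4*f - 3*J (l(J, f) = (-5*f - 3*J) + f = -4*f - 3*J)
D(p) = -67*p (D(p) = (-6*p)*(-4*1 - 3*(-5)) - p = (-6*p)*(-4 + 15) - p = -6*p*11 - p = -66*p - p = -67*p)
1/D(g(-3, -4)) = 1/(-(-67)*(-4)) = 1/(-67*4) = 1/(-268) = -1/268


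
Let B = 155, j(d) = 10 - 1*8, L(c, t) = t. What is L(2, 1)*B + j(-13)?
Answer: 157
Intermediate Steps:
j(d) = 2 (j(d) = 10 - 8 = 2)
L(2, 1)*B + j(-13) = 1*155 + 2 = 155 + 2 = 157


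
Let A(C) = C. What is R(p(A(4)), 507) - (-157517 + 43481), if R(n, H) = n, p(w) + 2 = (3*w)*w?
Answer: 114082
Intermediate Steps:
p(w) = -2 + 3*w² (p(w) = -2 + (3*w)*w = -2 + 3*w²)
R(p(A(4)), 507) - (-157517 + 43481) = (-2 + 3*4²) - (-157517 + 43481) = (-2 + 3*16) - 1*(-114036) = (-2 + 48) + 114036 = 46 + 114036 = 114082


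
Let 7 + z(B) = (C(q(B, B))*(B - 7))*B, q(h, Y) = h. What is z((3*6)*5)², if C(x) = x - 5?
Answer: 403152613249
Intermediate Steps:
C(x) = -5 + x
z(B) = -7 + B*(-7 + B)*(-5 + B) (z(B) = -7 + ((-5 + B)*(B - 7))*B = -7 + ((-5 + B)*(-7 + B))*B = -7 + ((-7 + B)*(-5 + B))*B = -7 + B*(-7 + B)*(-5 + B))
z((3*6)*5)² = (-7 + ((3*6)*5)³ - 12*((3*6)*5)² + 35*((3*6)*5))² = (-7 + (18*5)³ - 12*(18*5)² + 35*(18*5))² = (-7 + 90³ - 12*90² + 35*90)² = (-7 + 729000 - 12*8100 + 3150)² = (-7 + 729000 - 97200 + 3150)² = 634943² = 403152613249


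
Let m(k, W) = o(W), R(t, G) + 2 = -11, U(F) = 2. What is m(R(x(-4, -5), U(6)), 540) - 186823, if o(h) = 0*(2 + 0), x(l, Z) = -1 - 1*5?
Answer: -186823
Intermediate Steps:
x(l, Z) = -6 (x(l, Z) = -1 - 5 = -6)
o(h) = 0 (o(h) = 0*2 = 0)
R(t, G) = -13 (R(t, G) = -2 - 11 = -13)
m(k, W) = 0
m(R(x(-4, -5), U(6)), 540) - 186823 = 0 - 186823 = -186823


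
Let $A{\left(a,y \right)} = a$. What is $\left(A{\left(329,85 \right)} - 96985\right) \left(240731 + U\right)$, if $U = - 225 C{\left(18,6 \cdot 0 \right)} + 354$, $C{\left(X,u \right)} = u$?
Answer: $-23302311760$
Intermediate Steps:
$U = 354$ ($U = - 225 \cdot 6 \cdot 0 + 354 = \left(-225\right) 0 + 354 = 0 + 354 = 354$)
$\left(A{\left(329,85 \right)} - 96985\right) \left(240731 + U\right) = \left(329 - 96985\right) \left(240731 + 354\right) = \left(-96656\right) 241085 = -23302311760$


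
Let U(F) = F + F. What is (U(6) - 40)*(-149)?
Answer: 4172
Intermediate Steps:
U(F) = 2*F
(U(6) - 40)*(-149) = (2*6 - 40)*(-149) = (12 - 40)*(-149) = -28*(-149) = 4172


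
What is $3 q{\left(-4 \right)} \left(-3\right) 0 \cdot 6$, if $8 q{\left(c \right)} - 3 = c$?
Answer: $0$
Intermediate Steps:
$q{\left(c \right)} = \frac{3}{8} + \frac{c}{8}$
$3 q{\left(-4 \right)} \left(-3\right) 0 \cdot 6 = 3 \left(\frac{3}{8} + \frac{1}{8} \left(-4\right)\right) \left(-3\right) 0 \cdot 6 = 3 \left(\frac{3}{8} - \frac{1}{2}\right) 0 \cdot 6 = 3 \left(- \frac{1}{8}\right) 0 = \left(- \frac{3}{8}\right) 0 = 0$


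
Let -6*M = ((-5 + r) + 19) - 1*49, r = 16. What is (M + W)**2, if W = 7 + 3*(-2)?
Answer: 625/36 ≈ 17.361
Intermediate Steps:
W = 1 (W = 7 - 6 = 1)
M = 19/6 (M = -(((-5 + 16) + 19) - 1*49)/6 = -((11 + 19) - 49)/6 = -(30 - 49)/6 = -1/6*(-19) = 19/6 ≈ 3.1667)
(M + W)**2 = (19/6 + 1)**2 = (25/6)**2 = 625/36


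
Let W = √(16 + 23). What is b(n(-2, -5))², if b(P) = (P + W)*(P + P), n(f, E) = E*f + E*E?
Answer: 6193600 + 343000*√39 ≈ 8.3356e+6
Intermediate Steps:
n(f, E) = E² + E*f (n(f, E) = E*f + E² = E² + E*f)
W = √39 ≈ 6.2450
b(P) = 2*P*(P + √39) (b(P) = (P + √39)*(P + P) = (P + √39)*(2*P) = 2*P*(P + √39))
b(n(-2, -5))² = (2*(-5*(-5 - 2))*(-5*(-5 - 2) + √39))² = (2*(-5*(-7))*(-5*(-7) + √39))² = (2*35*(35 + √39))² = (2450 + 70*√39)²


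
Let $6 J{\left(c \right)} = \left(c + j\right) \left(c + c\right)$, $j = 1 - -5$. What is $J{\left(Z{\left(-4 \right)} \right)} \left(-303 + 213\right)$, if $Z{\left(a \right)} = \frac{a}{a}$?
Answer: $-210$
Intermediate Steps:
$j = 6$ ($j = 1 + 5 = 6$)
$Z{\left(a \right)} = 1$
$J{\left(c \right)} = \frac{c \left(6 + c\right)}{3}$ ($J{\left(c \right)} = \frac{\left(c + 6\right) \left(c + c\right)}{6} = \frac{\left(6 + c\right) 2 c}{6} = \frac{2 c \left(6 + c\right)}{6} = \frac{c \left(6 + c\right)}{3}$)
$J{\left(Z{\left(-4 \right)} \right)} \left(-303 + 213\right) = \frac{1}{3} \cdot 1 \left(6 + 1\right) \left(-303 + 213\right) = \frac{1}{3} \cdot 1 \cdot 7 \left(-90\right) = \frac{7}{3} \left(-90\right) = -210$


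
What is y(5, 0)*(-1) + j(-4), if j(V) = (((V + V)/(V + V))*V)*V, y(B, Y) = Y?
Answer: 16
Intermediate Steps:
j(V) = V² (j(V) = (((2*V)/((2*V)))*V)*V = (((2*V)*(1/(2*V)))*V)*V = (1*V)*V = V*V = V²)
y(5, 0)*(-1) + j(-4) = 0*(-1) + (-4)² = 0 + 16 = 16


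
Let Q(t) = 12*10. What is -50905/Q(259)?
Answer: -10181/24 ≈ -424.21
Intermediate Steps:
Q(t) = 120
-50905/Q(259) = -50905/120 = -50905*1/120 = -10181/24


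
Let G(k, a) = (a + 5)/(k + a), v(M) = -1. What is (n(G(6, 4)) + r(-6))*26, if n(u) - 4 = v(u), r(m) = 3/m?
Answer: 65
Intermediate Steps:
G(k, a) = (5 + a)/(a + k)
n(u) = 3 (n(u) = 4 - 1 = 3)
(n(G(6, 4)) + r(-6))*26 = (3 + 3/(-6))*26 = (3 + 3*(-1/6))*26 = (3 - 1/2)*26 = (5/2)*26 = 65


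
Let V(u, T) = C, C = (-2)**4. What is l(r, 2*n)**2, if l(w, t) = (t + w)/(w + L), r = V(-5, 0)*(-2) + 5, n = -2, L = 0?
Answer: 961/729 ≈ 1.3182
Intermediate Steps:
C = 16
V(u, T) = 16
r = -27 (r = 16*(-2) + 5 = -32 + 5 = -27)
l(w, t) = (t + w)/w (l(w, t) = (t + w)/(w + 0) = (t + w)/w)
l(r, 2*n)**2 = ((2*(-2) - 27)/(-27))**2 = (-(-4 - 27)/27)**2 = (-1/27*(-31))**2 = (31/27)**2 = 961/729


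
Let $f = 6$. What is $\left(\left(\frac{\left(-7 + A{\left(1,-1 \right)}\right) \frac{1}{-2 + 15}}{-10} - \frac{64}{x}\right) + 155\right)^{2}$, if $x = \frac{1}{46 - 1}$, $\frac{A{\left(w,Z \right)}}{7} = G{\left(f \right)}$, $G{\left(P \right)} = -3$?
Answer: $\frac{31368306321}{4225} \approx 7.4244 \cdot 10^{6}$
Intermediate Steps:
$A{\left(w,Z \right)} = -21$ ($A{\left(w,Z \right)} = 7 \left(-3\right) = -21$)
$x = \frac{1}{45} \approx 0.022222$
$\left(\left(\frac{\left(-7 + A{\left(1,-1 \right)}\right) \frac{1}{-2 + 15}}{-10} - \frac{64}{x}\right) + 155\right)^{2} = \left(\left(\frac{\left(-7 - 21\right) \frac{1}{-2 + 15}}{-10} - 64 \frac{1}{\frac{1}{45}}\right) + 155\right)^{2} = \left(\left(- \frac{28}{13} \left(- \frac{1}{10}\right) - 2880\right) + 155\right)^{2} = \left(\left(\left(-28\right) \frac{1}{13} \left(- \frac{1}{10}\right) - 2880\right) + 155\right)^{2} = \left(\left(\left(- \frac{28}{13}\right) \left(- \frac{1}{10}\right) - 2880\right) + 155\right)^{2} = \left(\left(\frac{14}{65} - 2880\right) + 155\right)^{2} = \left(- \frac{187186}{65} + 155\right)^{2} = \left(- \frac{177111}{65}\right)^{2} = \frac{31368306321}{4225}$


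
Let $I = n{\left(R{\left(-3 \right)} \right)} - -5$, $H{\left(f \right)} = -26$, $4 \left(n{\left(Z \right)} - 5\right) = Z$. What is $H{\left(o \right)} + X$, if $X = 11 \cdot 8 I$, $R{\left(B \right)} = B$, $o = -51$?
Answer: $788$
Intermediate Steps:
$n{\left(Z \right)} = 5 + \frac{Z}{4}$
$I = \frac{37}{4}$ ($I = \left(5 + \frac{1}{4} \left(-3\right)\right) - -5 = \left(5 - \frac{3}{4}\right) + 5 = \frac{17}{4} + 5 = \frac{37}{4} \approx 9.25$)
$X = 814$ ($X = 11 \cdot 8 \cdot \frac{37}{4} = 88 \cdot \frac{37}{4} = 814$)
$H{\left(o \right)} + X = -26 + 814 = 788$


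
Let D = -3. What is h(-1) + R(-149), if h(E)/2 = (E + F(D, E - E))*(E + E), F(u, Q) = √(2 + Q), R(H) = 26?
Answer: 30 - 4*√2 ≈ 24.343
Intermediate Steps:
h(E) = 4*E*(E + √2) (h(E) = 2*((E + √(2 + (E - E)))*(E + E)) = 2*((E + √(2 + 0))*(2*E)) = 2*((E + √2)*(2*E)) = 2*(2*E*(E + √2)) = 4*E*(E + √2))
h(-1) + R(-149) = 4*(-1)*(-1 + √2) + 26 = (4 - 4*√2) + 26 = 30 - 4*√2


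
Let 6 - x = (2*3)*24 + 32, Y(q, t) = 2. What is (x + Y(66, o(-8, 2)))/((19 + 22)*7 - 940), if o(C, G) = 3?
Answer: 168/653 ≈ 0.25727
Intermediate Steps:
x = -170 (x = 6 - ((2*3)*24 + 32) = 6 - (6*24 + 32) = 6 - (144 + 32) = 6 - 1*176 = 6 - 176 = -170)
(x + Y(66, o(-8, 2)))/((19 + 22)*7 - 940) = (-170 + 2)/((19 + 22)*7 - 940) = -168/(41*7 - 940) = -168/(287 - 940) = -168/(-653) = -168*(-1/653) = 168/653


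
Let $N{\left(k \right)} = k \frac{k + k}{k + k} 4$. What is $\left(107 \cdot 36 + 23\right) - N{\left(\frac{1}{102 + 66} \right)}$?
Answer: $\frac{162749}{42} \approx 3875.0$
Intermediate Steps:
$N{\left(k \right)} = 4 k$ ($N{\left(k \right)} = k \frac{2 k}{2 k} 4 = k 2 k \frac{1}{2 k} 4 = k 1 \cdot 4 = k 4 = 4 k$)
$\left(107 \cdot 36 + 23\right) - N{\left(\frac{1}{102 + 66} \right)} = \left(107 \cdot 36 + 23\right) - \frac{4}{102 + 66} = \left(3852 + 23\right) - \frac{4}{168} = 3875 - 4 \cdot \frac{1}{168} = 3875 - \frac{1}{42} = \frac{162749}{42}$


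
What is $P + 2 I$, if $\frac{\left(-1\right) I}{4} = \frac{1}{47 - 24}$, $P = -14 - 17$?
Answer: $- \frac{721}{23} \approx -31.348$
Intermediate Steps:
$P = -31$
$I = - \frac{4}{23}$ ($I = - \frac{4}{47 - 24} = - \frac{4}{23} \approx -0.17391$)
$P + 2 I = -31 + 2 \left(- \frac{4}{23}\right) = -31 - \frac{8}{23} = - \frac{721}{23}$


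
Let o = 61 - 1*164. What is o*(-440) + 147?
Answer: 45467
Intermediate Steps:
o = -103 (o = 61 - 164 = -103)
o*(-440) + 147 = -103*(-440) + 147 = 45320 + 147 = 45467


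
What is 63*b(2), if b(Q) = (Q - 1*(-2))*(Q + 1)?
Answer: 756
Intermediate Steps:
b(Q) = (1 + Q)*(2 + Q) (b(Q) = (Q + 2)*(1 + Q) = (2 + Q)*(1 + Q) = (1 + Q)*(2 + Q))
63*b(2) = 63*(2 + 2² + 3*2) = 63*(2 + 4 + 6) = 63*12 = 756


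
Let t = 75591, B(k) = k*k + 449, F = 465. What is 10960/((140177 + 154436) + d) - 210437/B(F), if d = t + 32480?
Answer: -20591216467/21812788254 ≈ -0.94400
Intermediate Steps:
B(k) = 449 + k**2 (B(k) = k**2 + 449 = 449 + k**2)
d = 108071 (d = 75591 + 32480 = 108071)
10960/((140177 + 154436) + d) - 210437/B(F) = 10960/((140177 + 154436) + 108071) - 210437/(449 + 465**2) = 10960/(294613 + 108071) - 210437/(449 + 216225) = 10960/402684 - 210437/216674 = 10960*(1/402684) - 210437*1/216674 = 2740/100671 - 210437/216674 = -20591216467/21812788254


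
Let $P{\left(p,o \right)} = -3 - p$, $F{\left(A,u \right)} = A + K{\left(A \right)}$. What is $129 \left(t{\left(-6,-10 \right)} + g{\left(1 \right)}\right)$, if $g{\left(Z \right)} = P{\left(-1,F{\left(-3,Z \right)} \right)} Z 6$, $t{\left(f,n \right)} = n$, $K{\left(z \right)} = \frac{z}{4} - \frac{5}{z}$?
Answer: $-2838$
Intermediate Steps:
$K{\left(z \right)} = - \frac{5}{z} + \frac{z}{4}$ ($K{\left(z \right)} = z \frac{1}{4} - \frac{5}{z} = \frac{z}{4} - \frac{5}{z} = - \frac{5}{z} + \frac{z}{4}$)
$F{\left(A,u \right)} = - \frac{5}{A} + \frac{5 A}{4}$ ($F{\left(A,u \right)} = A + \left(- \frac{5}{A} + \frac{A}{4}\right) = - \frac{5}{A} + \frac{5 A}{4}$)
$g{\left(Z \right)} = - 12 Z$ ($g{\left(Z \right)} = \left(-3 - -1\right) Z 6 = \left(-3 + 1\right) Z 6 = - 2 Z 6 = - 12 Z$)
$129 \left(t{\left(-6,-10 \right)} + g{\left(1 \right)}\right) = 129 \left(-10 - 12\right) = 129 \left(-22\right) = -2838$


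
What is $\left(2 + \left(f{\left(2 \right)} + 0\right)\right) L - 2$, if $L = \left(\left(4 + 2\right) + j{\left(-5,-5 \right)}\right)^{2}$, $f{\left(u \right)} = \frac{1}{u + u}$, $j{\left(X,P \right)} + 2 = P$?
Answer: $\frac{1}{4} \approx 0.25$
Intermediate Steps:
$j{\left(X,P \right)} = -2 + P$
$f{\left(u \right)} = \frac{1}{2 u}$
$L = 1$ ($L = \left(\left(4 + 2\right) - 7\right)^{2} = \left(6 - 7\right)^{2} = \left(-1\right)^{2} = 1$)
$\left(2 + \left(f{\left(2 \right)} + 0\right)\right) L - 2 = \left(2 + \left(\frac{1}{2 \cdot 2} + 0\right)\right) 1 - 2 = \left(2 + \left(\frac{1}{2} \cdot \frac{1}{2} + 0\right)\right) 1 - 2 = \left(2 + \left(\frac{1}{4} + 0\right)\right) 1 - 2 = \left(2 + \frac{1}{4}\right) 1 - 2 = \frac{9}{4} \cdot 1 - 2 = \frac{9}{4} - 2 = \frac{1}{4}$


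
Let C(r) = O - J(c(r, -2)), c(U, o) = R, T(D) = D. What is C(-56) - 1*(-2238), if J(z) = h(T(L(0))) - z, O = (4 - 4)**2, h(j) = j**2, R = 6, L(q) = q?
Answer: 2244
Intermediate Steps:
c(U, o) = 6
O = 0 (O = 0**2 = 0)
J(z) = -z (J(z) = 0**2 - z = 0 - z = -z)
C(r) = 6 (C(r) = 0 - (-1)*6 = 0 - 1*(-6) = 0 + 6 = 6)
C(-56) - 1*(-2238) = 6 - 1*(-2238) = 6 + 2238 = 2244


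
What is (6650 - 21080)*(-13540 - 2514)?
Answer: 231659220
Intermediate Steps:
(6650 - 21080)*(-13540 - 2514) = -14430*(-16054) = 231659220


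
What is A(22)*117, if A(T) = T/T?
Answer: 117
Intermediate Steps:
A(T) = 1
A(22)*117 = 1*117 = 117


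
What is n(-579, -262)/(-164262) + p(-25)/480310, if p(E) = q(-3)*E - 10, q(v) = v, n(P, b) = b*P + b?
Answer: -7272554813/7889668122 ≈ -0.92178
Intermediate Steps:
n(P, b) = b + P*b (n(P, b) = P*b + b = b + P*b)
p(E) = -10 - 3*E (p(E) = -3*E - 10 = -10 - 3*E)
n(-579, -262)/(-164262) + p(-25)/480310 = -262*(1 - 579)/(-164262) + (-10 - 3*(-25))/480310 = -262*(-578)*(-1/164262) + (-10 + 75)*(1/480310) = 151436*(-1/164262) + 65*(1/480310) = -75718/82131 + 13/96062 = -7272554813/7889668122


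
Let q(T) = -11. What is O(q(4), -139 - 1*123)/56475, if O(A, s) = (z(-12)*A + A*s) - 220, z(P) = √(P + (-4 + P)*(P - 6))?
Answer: 2662/56475 - 22*√69/56475 ≈ 0.043900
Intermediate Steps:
z(P) = √(P + (-6 + P)*(-4 + P)) (z(P) = √(P + (-4 + P)*(-6 + P)) = √(P + (-6 + P)*(-4 + P)))
O(A, s) = -220 + A*s + 2*A*√69 (O(A, s) = (√(24 + (-12)² - 9*(-12))*A + A*s) - 220 = (√(24 + 144 + 108)*A + A*s) - 220 = (√276*A + A*s) - 220 = ((2*√69)*A + A*s) - 220 = (2*A*√69 + A*s) - 220 = (A*s + 2*A*√69) - 220 = -220 + A*s + 2*A*√69)
O(q(4), -139 - 1*123)/56475 = (-220 - 11*(-139 - 1*123) + 2*(-11)*√69)/56475 = (-220 - 11*(-139 - 123) - 22*√69)*(1/56475) = (-220 - 11*(-262) - 22*√69)*(1/56475) = (-220 + 2882 - 22*√69)*(1/56475) = (2662 - 22*√69)*(1/56475) = 2662/56475 - 22*√69/56475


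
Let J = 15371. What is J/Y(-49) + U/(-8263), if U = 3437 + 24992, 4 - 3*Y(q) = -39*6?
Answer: 374265617/1966594 ≈ 190.31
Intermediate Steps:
Y(q) = 238/3 (Y(q) = 4/3 - (-13)*6 = 4/3 - ⅓*(-234) = 4/3 + 78 = 238/3)
U = 28429
J/Y(-49) + U/(-8263) = 15371/(238/3) + 28429/(-8263) = 15371*(3/238) + 28429*(-1/8263) = 46113/238 - 28429/8263 = 374265617/1966594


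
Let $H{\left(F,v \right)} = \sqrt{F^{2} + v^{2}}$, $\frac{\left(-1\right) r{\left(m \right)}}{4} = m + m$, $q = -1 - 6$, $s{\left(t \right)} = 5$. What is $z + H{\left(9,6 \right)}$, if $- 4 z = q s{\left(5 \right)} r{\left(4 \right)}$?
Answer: $-280 + 3 \sqrt{13} \approx -269.18$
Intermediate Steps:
$q = -7$ ($q = -1 - 6 = -7$)
$r{\left(m \right)} = - 8 m$ ($r{\left(m \right)} = - 4 \left(m + m\right) = - 4 \cdot 2 m = - 8 m$)
$z = -280$ ($z = - \frac{\left(-7\right) 5 \left(\left(-8\right) 4\right)}{4} = - \frac{\left(-35\right) \left(-32\right)}{4} = \left(- \frac{1}{4}\right) 1120 = -280$)
$z + H{\left(9,6 \right)} = -280 + \sqrt{9^{2} + 6^{2}} = -280 + \sqrt{81 + 36} = -280 + \sqrt{117} = -280 + 3 \sqrt{13}$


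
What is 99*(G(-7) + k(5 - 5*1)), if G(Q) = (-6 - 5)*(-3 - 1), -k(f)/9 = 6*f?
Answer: 4356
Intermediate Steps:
k(f) = -54*f
G(Q) = 44 (G(Q) = -11*(-4) = 44)
99*(G(-7) + k(5 - 5*1)) = 99*(44 - 54*(5 - 5*1)) = 99*(44 - 54*(5 - 5)) = 99*(44 - 54*0) = 99*(44 + 0) = 99*44 = 4356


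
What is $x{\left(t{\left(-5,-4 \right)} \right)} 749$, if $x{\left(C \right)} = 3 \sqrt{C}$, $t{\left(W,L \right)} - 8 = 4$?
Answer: $4494 \sqrt{3} \approx 7783.8$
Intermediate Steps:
$t{\left(W,L \right)} = 12$ ($t{\left(W,L \right)} = 8 + 4 = 12$)
$x{\left(t{\left(-5,-4 \right)} \right)} 749 = 3 \sqrt{12} \cdot 749 = 3 \cdot 2 \sqrt{3} \cdot 749 = 6 \sqrt{3} \cdot 749 = 4494 \sqrt{3}$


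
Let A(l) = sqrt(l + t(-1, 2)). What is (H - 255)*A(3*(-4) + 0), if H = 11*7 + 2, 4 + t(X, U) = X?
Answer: -176*I*sqrt(17) ≈ -725.67*I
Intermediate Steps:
t(X, U) = -4 + X
H = 79 (H = 77 + 2 = 79)
A(l) = sqrt(-5 + l) (A(l) = sqrt(l + (-4 - 1)) = sqrt(l - 5) = sqrt(-5 + l))
(H - 255)*A(3*(-4) + 0) = (79 - 255)*sqrt(-5 + (3*(-4) + 0)) = -176*sqrt(-5 + (-12 + 0)) = -176*sqrt(-5 - 12) = -176*I*sqrt(17)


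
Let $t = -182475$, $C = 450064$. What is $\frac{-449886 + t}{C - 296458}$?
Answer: $- \frac{210787}{51202} \approx -4.1168$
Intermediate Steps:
$\frac{-449886 + t}{C - 296458} = \frac{-449886 - 182475}{450064 - 296458} = - \frac{632361}{153606} = \left(-632361\right) \frac{1}{153606} = - \frac{210787}{51202}$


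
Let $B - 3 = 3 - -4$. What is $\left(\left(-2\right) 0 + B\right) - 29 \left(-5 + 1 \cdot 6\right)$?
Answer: $-19$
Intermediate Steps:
$B = 10$ ($B = 3 + \left(3 - -4\right) = 3 + \left(3 + 4\right) = 3 + 7 = 10$)
$\left(\left(-2\right) 0 + B\right) - 29 \left(-5 + 1 \cdot 6\right) = \left(\left(-2\right) 0 + 10\right) - 29 \left(-5 + 1 \cdot 6\right) = \left(0 + 10\right) - 29 \left(-5 + 6\right) = 10 - 29 = -19$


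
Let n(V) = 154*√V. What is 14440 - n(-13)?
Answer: 14440 - 154*I*√13 ≈ 14440.0 - 555.25*I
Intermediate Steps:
14440 - n(-13) = 14440 - 154*√(-13) = 14440 - 154*I*√13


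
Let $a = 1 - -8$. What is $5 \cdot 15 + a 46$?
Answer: $489$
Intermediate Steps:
$a = 9$ ($a = 1 + 8 = 9$)
$5 \cdot 15 + a 46 = 5 \cdot 15 + 9 \cdot 46 = 75 + 414 = 489$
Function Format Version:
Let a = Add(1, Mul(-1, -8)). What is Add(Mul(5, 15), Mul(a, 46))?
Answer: 489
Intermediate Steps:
a = 9 (a = Add(1, 8) = 9)
Add(Mul(5, 15), Mul(a, 46)) = Add(Mul(5, 15), Mul(9, 46)) = Add(75, 414) = 489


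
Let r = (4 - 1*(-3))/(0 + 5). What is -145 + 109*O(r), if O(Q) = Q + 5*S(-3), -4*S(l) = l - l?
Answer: 38/5 ≈ 7.6000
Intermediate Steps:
r = 7/5 (r = (4 + 3)/5 = 7*(1/5) = 7/5 ≈ 1.4000)
S(l) = 0 (S(l) = -(l - l)/4 = -1/4*0 = 0)
O(Q) = Q (O(Q) = Q + 5*0 = Q + 0 = Q)
-145 + 109*O(r) = -145 + 109*(7/5) = -145 + 763/5 = 38/5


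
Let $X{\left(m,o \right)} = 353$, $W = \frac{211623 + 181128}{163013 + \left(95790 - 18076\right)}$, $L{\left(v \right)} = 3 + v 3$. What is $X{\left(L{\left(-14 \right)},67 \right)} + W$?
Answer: $\frac{85369382}{240727} \approx 354.63$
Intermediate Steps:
$L{\left(v \right)} = 3 + 3 v$
$W = \frac{392751}{240727}$ ($W = \frac{392751}{163013 + \left(95790 - 18076\right)} = \frac{392751}{163013 + 77714} = \frac{392751}{240727} \approx 1.6315$)
$X{\left(L{\left(-14 \right)},67 \right)} + W = 353 + \frac{392751}{240727} = \frac{85369382}{240727}$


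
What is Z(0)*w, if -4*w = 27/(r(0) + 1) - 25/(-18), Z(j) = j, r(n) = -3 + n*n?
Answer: 0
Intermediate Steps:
r(n) = -3 + n**2
w = 109/36 (w = -(27/((-3 + 0**2) + 1) - 25/(-18))/4 = -(27/((-3 + 0) + 1) - 25*(-1/18))/4 = -(27/(-3 + 1) + 25/18)/4 = -(27/(-2) + 25/18)/4 = -(27*(-1/2) + 25/18)/4 = -(-27/2 + 25/18)/4 = -1/4*(-109/9) = 109/36 ≈ 3.0278)
Z(0)*w = 0*(109/36) = 0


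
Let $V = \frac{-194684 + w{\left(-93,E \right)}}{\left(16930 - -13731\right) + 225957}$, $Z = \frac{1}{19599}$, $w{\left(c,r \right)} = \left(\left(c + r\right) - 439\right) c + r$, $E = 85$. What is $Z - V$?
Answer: $\frac{1499726195}{2514728091} \approx 0.59638$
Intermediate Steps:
$w{\left(c,r \right)} = r + c \left(-439 + c + r\right)$ ($w{\left(c,r \right)} = \left(-439 + c + r\right) c + r = c \left(-439 + c + r\right) + r = r + c \left(-439 + c + r\right)$)
$Z = \frac{1}{19599} \approx 5.1023 \cdot 10^{-5}$
$V = - \frac{76514}{128309}$ ($V = \frac{-194684 + \left(85 + \left(-93\right)^{2} - -40827 - 7905\right)}{\left(16930 - -13731\right) + 225957} = \frac{-194684 + \left(85 + 8649 + 40827 - 7905\right)}{\left(16930 + 13731\right) + 225957} = \frac{-194684 + 41656}{30661 + 225957} = - \frac{153028}{256618} = \left(-153028\right) \frac{1}{256618} = - \frac{76514}{128309} \approx -0.59633$)
$Z - V = \frac{1}{19599} - - \frac{76514}{128309} = \frac{1}{19599} + \frac{76514}{128309} = \frac{1499726195}{2514728091}$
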